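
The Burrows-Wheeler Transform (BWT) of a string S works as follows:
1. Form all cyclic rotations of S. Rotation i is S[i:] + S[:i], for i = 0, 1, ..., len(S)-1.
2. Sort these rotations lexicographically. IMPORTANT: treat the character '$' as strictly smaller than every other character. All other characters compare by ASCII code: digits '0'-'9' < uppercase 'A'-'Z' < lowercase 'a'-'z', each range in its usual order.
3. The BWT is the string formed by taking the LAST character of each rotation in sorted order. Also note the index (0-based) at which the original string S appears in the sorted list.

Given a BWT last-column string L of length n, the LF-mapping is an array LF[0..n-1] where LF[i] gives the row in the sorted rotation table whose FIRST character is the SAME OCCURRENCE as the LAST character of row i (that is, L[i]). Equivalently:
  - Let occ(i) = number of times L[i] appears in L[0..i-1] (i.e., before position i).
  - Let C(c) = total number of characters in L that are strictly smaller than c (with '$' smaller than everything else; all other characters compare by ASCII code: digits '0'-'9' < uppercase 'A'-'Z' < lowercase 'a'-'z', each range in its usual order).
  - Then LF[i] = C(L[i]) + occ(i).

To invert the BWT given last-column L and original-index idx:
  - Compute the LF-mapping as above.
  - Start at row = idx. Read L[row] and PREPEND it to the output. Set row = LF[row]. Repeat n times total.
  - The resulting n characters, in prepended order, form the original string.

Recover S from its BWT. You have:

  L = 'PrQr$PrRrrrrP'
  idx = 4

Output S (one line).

Answer: QPRrPrrrrrrP$

Derivation:
LF mapping: 1 6 4 7 0 2 8 5 9 10 11 12 3
Walk LF starting at row 4, prepending L[row]:
  step 1: row=4, L[4]='$', prepend. Next row=LF[4]=0
  step 2: row=0, L[0]='P', prepend. Next row=LF[0]=1
  step 3: row=1, L[1]='r', prepend. Next row=LF[1]=6
  step 4: row=6, L[6]='r', prepend. Next row=LF[6]=8
  step 5: row=8, L[8]='r', prepend. Next row=LF[8]=9
  step 6: row=9, L[9]='r', prepend. Next row=LF[9]=10
  step 7: row=10, L[10]='r', prepend. Next row=LF[10]=11
  step 8: row=11, L[11]='r', prepend. Next row=LF[11]=12
  step 9: row=12, L[12]='P', prepend. Next row=LF[12]=3
  step 10: row=3, L[3]='r', prepend. Next row=LF[3]=7
  step 11: row=7, L[7]='R', prepend. Next row=LF[7]=5
  step 12: row=5, L[5]='P', prepend. Next row=LF[5]=2
  step 13: row=2, L[2]='Q', prepend. Next row=LF[2]=4
Reversed output: QPRrPrrrrrrP$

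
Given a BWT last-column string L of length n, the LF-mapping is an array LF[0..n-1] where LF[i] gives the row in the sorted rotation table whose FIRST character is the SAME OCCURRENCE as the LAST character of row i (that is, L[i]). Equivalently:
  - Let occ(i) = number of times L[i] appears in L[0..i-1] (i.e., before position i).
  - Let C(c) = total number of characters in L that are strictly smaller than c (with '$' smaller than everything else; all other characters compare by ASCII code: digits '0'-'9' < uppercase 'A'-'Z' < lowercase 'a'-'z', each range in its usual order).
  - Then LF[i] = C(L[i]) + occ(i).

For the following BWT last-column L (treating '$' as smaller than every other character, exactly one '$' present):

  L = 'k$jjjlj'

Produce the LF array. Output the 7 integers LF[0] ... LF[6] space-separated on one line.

Char counts: '$':1, 'j':4, 'k':1, 'l':1
C (first-col start): C('$')=0, C('j')=1, C('k')=5, C('l')=6
L[0]='k': occ=0, LF[0]=C('k')+0=5+0=5
L[1]='$': occ=0, LF[1]=C('$')+0=0+0=0
L[2]='j': occ=0, LF[2]=C('j')+0=1+0=1
L[3]='j': occ=1, LF[3]=C('j')+1=1+1=2
L[4]='j': occ=2, LF[4]=C('j')+2=1+2=3
L[5]='l': occ=0, LF[5]=C('l')+0=6+0=6
L[6]='j': occ=3, LF[6]=C('j')+3=1+3=4

Answer: 5 0 1 2 3 6 4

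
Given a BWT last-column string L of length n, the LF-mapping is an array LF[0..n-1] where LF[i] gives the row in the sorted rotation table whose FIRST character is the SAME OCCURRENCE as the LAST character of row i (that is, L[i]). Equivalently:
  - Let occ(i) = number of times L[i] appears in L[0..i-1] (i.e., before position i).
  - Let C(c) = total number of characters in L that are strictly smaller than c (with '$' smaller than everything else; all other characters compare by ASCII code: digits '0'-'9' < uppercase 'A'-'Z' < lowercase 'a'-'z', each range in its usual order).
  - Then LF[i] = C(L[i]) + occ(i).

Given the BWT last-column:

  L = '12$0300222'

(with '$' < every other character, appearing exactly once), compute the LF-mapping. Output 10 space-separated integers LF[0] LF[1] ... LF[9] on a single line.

Char counts: '$':1, '0':3, '1':1, '2':4, '3':1
C (first-col start): C('$')=0, C('0')=1, C('1')=4, C('2')=5, C('3')=9
L[0]='1': occ=0, LF[0]=C('1')+0=4+0=4
L[1]='2': occ=0, LF[1]=C('2')+0=5+0=5
L[2]='$': occ=0, LF[2]=C('$')+0=0+0=0
L[3]='0': occ=0, LF[3]=C('0')+0=1+0=1
L[4]='3': occ=0, LF[4]=C('3')+0=9+0=9
L[5]='0': occ=1, LF[5]=C('0')+1=1+1=2
L[6]='0': occ=2, LF[6]=C('0')+2=1+2=3
L[7]='2': occ=1, LF[7]=C('2')+1=5+1=6
L[8]='2': occ=2, LF[8]=C('2')+2=5+2=7
L[9]='2': occ=3, LF[9]=C('2')+3=5+3=8

Answer: 4 5 0 1 9 2 3 6 7 8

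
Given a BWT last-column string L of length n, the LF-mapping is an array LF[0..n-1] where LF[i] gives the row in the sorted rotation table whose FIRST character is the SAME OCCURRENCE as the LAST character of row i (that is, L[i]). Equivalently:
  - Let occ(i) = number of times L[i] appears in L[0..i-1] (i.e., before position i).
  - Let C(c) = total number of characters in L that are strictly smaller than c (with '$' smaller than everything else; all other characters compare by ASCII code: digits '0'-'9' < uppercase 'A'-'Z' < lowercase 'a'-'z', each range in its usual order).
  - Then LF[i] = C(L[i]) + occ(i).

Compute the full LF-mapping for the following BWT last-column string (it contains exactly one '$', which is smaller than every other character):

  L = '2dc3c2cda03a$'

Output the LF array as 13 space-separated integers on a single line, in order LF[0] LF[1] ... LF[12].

Answer: 2 11 8 4 9 3 10 12 6 1 5 7 0

Derivation:
Char counts: '$':1, '0':1, '2':2, '3':2, 'a':2, 'c':3, 'd':2
C (first-col start): C('$')=0, C('0')=1, C('2')=2, C('3')=4, C('a')=6, C('c')=8, C('d')=11
L[0]='2': occ=0, LF[0]=C('2')+0=2+0=2
L[1]='d': occ=0, LF[1]=C('d')+0=11+0=11
L[2]='c': occ=0, LF[2]=C('c')+0=8+0=8
L[3]='3': occ=0, LF[3]=C('3')+0=4+0=4
L[4]='c': occ=1, LF[4]=C('c')+1=8+1=9
L[5]='2': occ=1, LF[5]=C('2')+1=2+1=3
L[6]='c': occ=2, LF[6]=C('c')+2=8+2=10
L[7]='d': occ=1, LF[7]=C('d')+1=11+1=12
L[8]='a': occ=0, LF[8]=C('a')+0=6+0=6
L[9]='0': occ=0, LF[9]=C('0')+0=1+0=1
L[10]='3': occ=1, LF[10]=C('3')+1=4+1=5
L[11]='a': occ=1, LF[11]=C('a')+1=6+1=7
L[12]='$': occ=0, LF[12]=C('$')+0=0+0=0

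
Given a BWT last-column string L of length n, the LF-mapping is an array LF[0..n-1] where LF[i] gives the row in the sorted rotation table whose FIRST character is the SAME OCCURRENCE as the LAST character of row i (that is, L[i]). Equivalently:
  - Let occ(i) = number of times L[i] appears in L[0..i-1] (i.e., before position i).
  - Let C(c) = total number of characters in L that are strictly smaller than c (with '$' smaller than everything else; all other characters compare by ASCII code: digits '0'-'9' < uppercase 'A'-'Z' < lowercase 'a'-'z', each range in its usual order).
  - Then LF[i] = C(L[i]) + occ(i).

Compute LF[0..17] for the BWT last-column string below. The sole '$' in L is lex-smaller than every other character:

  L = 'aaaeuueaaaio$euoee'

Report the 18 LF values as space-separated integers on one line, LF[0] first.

Answer: 1 2 3 7 15 16 8 4 5 6 12 13 0 9 17 14 10 11

Derivation:
Char counts: '$':1, 'a':6, 'e':5, 'i':1, 'o':2, 'u':3
C (first-col start): C('$')=0, C('a')=1, C('e')=7, C('i')=12, C('o')=13, C('u')=15
L[0]='a': occ=0, LF[0]=C('a')+0=1+0=1
L[1]='a': occ=1, LF[1]=C('a')+1=1+1=2
L[2]='a': occ=2, LF[2]=C('a')+2=1+2=3
L[3]='e': occ=0, LF[3]=C('e')+0=7+0=7
L[4]='u': occ=0, LF[4]=C('u')+0=15+0=15
L[5]='u': occ=1, LF[5]=C('u')+1=15+1=16
L[6]='e': occ=1, LF[6]=C('e')+1=7+1=8
L[7]='a': occ=3, LF[7]=C('a')+3=1+3=4
L[8]='a': occ=4, LF[8]=C('a')+4=1+4=5
L[9]='a': occ=5, LF[9]=C('a')+5=1+5=6
L[10]='i': occ=0, LF[10]=C('i')+0=12+0=12
L[11]='o': occ=0, LF[11]=C('o')+0=13+0=13
L[12]='$': occ=0, LF[12]=C('$')+0=0+0=0
L[13]='e': occ=2, LF[13]=C('e')+2=7+2=9
L[14]='u': occ=2, LF[14]=C('u')+2=15+2=17
L[15]='o': occ=1, LF[15]=C('o')+1=13+1=14
L[16]='e': occ=3, LF[16]=C('e')+3=7+3=10
L[17]='e': occ=4, LF[17]=C('e')+4=7+4=11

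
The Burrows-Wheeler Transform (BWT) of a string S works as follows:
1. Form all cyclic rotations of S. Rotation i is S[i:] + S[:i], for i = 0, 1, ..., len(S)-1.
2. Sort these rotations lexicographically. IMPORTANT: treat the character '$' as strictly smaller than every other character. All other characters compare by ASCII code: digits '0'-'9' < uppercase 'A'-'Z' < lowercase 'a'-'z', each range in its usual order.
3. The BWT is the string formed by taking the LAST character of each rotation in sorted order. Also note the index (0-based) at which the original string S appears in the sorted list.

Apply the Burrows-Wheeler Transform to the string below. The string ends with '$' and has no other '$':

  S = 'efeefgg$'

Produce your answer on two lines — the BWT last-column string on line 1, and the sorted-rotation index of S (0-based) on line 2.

Answer: gf$eeegf
2

Derivation:
All 8 rotations (rotation i = S[i:]+S[:i]):
  rot[0] = efeefgg$
  rot[1] = feefgg$e
  rot[2] = eefgg$ef
  rot[3] = efgg$efe
  rot[4] = fgg$efee
  rot[5] = gg$efeef
  rot[6] = g$efeefg
  rot[7] = $efeefgg
Sorted (with $ < everything):
  sorted[0] = $efeefgg  (last char: 'g')
  sorted[1] = eefgg$ef  (last char: 'f')
  sorted[2] = efeefgg$  (last char: '$')
  sorted[3] = efgg$efe  (last char: 'e')
  sorted[4] = feefgg$e  (last char: 'e')
  sorted[5] = fgg$efee  (last char: 'e')
  sorted[6] = g$efeefg  (last char: 'g')
  sorted[7] = gg$efeef  (last char: 'f')
Last column: gf$eeegf
Original string S is at sorted index 2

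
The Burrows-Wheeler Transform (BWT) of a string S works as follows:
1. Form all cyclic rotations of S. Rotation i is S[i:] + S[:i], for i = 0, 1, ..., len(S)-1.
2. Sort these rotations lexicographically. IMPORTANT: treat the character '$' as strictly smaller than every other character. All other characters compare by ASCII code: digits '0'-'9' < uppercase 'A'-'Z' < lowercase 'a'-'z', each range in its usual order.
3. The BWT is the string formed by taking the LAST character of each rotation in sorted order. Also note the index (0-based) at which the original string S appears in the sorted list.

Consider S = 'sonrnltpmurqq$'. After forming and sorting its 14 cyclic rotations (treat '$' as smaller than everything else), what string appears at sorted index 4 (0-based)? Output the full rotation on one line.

Answer: nrnltpmurqq$so

Derivation:
All 14 rotations (rotation i = S[i:]+S[:i]):
  rot[0] = sonrnltpmurqq$
  rot[1] = onrnltpmurqq$s
  rot[2] = nrnltpmurqq$so
  rot[3] = rnltpmurqq$son
  rot[4] = nltpmurqq$sonr
  rot[5] = ltpmurqq$sonrn
  rot[6] = tpmurqq$sonrnl
  rot[7] = pmurqq$sonrnlt
  rot[8] = murqq$sonrnltp
  rot[9] = urqq$sonrnltpm
  rot[10] = rqq$sonrnltpmu
  rot[11] = qq$sonrnltpmur
  rot[12] = q$sonrnltpmurq
  rot[13] = $sonrnltpmurqq
Sorted (with $ < everything):
  sorted[0] = $sonrnltpmurqq
  sorted[1] = ltpmurqq$sonrn
  sorted[2] = murqq$sonrnltp
  sorted[3] = nltpmurqq$sonr
  sorted[4] = nrnltpmurqq$so
  sorted[5] = onrnltpmurqq$s
  sorted[6] = pmurqq$sonrnlt
  sorted[7] = q$sonrnltpmurq
  sorted[8] = qq$sonrnltpmur
  sorted[9] = rnltpmurqq$son
  sorted[10] = rqq$sonrnltpmu
  sorted[11] = sonrnltpmurqq$
  sorted[12] = tpmurqq$sonrnl
  sorted[13] = urqq$sonrnltpm
sorted[4] = nrnltpmurqq$so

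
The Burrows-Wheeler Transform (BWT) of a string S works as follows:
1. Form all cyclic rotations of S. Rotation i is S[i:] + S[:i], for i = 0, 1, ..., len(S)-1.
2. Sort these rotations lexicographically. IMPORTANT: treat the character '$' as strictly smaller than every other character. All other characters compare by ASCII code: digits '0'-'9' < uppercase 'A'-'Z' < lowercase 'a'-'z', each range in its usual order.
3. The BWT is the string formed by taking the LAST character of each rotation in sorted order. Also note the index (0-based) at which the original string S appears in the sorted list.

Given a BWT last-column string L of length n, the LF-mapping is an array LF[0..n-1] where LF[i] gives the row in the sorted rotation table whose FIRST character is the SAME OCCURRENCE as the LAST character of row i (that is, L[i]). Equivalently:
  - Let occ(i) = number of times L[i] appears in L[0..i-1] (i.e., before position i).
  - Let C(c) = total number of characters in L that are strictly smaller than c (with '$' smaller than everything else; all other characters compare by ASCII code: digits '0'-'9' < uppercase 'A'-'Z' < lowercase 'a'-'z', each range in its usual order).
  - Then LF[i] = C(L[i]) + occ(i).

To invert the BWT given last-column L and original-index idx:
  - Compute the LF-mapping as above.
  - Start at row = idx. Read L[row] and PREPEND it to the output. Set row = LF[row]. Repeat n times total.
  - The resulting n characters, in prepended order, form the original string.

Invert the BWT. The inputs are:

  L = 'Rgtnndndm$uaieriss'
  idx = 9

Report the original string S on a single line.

Answer: misunderstandingR$

Derivation:
LF mapping: 1 6 16 10 11 3 12 4 9 0 17 2 7 5 13 8 14 15
Walk LF starting at row 9, prepending L[row]:
  step 1: row=9, L[9]='$', prepend. Next row=LF[9]=0
  step 2: row=0, L[0]='R', prepend. Next row=LF[0]=1
  step 3: row=1, L[1]='g', prepend. Next row=LF[1]=6
  step 4: row=6, L[6]='n', prepend. Next row=LF[6]=12
  step 5: row=12, L[12]='i', prepend. Next row=LF[12]=7
  step 6: row=7, L[7]='d', prepend. Next row=LF[7]=4
  step 7: row=4, L[4]='n', prepend. Next row=LF[4]=11
  step 8: row=11, L[11]='a', prepend. Next row=LF[11]=2
  step 9: row=2, L[2]='t', prepend. Next row=LF[2]=16
  step 10: row=16, L[16]='s', prepend. Next row=LF[16]=14
  step 11: row=14, L[14]='r', prepend. Next row=LF[14]=13
  step 12: row=13, L[13]='e', prepend. Next row=LF[13]=5
  step 13: row=5, L[5]='d', prepend. Next row=LF[5]=3
  step 14: row=3, L[3]='n', prepend. Next row=LF[3]=10
  step 15: row=10, L[10]='u', prepend. Next row=LF[10]=17
  step 16: row=17, L[17]='s', prepend. Next row=LF[17]=15
  step 17: row=15, L[15]='i', prepend. Next row=LF[15]=8
  step 18: row=8, L[8]='m', prepend. Next row=LF[8]=9
Reversed output: misunderstandingR$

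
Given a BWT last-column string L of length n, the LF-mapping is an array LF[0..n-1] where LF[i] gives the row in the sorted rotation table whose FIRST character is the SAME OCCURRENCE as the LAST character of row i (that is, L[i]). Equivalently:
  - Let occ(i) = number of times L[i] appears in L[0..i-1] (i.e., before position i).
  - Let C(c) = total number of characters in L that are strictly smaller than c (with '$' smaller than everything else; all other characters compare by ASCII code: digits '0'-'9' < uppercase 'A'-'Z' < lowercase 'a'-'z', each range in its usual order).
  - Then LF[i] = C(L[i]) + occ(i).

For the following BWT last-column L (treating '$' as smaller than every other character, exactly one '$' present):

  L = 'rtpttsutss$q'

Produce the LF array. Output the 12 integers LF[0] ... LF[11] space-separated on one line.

Answer: 3 7 1 8 9 4 11 10 5 6 0 2

Derivation:
Char counts: '$':1, 'p':1, 'q':1, 'r':1, 's':3, 't':4, 'u':1
C (first-col start): C('$')=0, C('p')=1, C('q')=2, C('r')=3, C('s')=4, C('t')=7, C('u')=11
L[0]='r': occ=0, LF[0]=C('r')+0=3+0=3
L[1]='t': occ=0, LF[1]=C('t')+0=7+0=7
L[2]='p': occ=0, LF[2]=C('p')+0=1+0=1
L[3]='t': occ=1, LF[3]=C('t')+1=7+1=8
L[4]='t': occ=2, LF[4]=C('t')+2=7+2=9
L[5]='s': occ=0, LF[5]=C('s')+0=4+0=4
L[6]='u': occ=0, LF[6]=C('u')+0=11+0=11
L[7]='t': occ=3, LF[7]=C('t')+3=7+3=10
L[8]='s': occ=1, LF[8]=C('s')+1=4+1=5
L[9]='s': occ=2, LF[9]=C('s')+2=4+2=6
L[10]='$': occ=0, LF[10]=C('$')+0=0+0=0
L[11]='q': occ=0, LF[11]=C('q')+0=2+0=2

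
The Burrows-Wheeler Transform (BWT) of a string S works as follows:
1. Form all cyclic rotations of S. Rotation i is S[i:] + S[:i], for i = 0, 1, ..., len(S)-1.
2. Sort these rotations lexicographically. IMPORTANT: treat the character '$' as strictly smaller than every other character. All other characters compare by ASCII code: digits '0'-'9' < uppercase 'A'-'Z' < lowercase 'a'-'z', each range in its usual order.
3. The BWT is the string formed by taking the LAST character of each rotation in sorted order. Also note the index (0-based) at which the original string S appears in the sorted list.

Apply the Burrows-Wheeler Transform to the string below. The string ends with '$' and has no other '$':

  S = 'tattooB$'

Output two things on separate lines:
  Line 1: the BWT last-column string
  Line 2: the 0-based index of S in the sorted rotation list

All 8 rotations (rotation i = S[i:]+S[:i]):
  rot[0] = tattooB$
  rot[1] = attooB$t
  rot[2] = ttooB$ta
  rot[3] = tooB$tat
  rot[4] = ooB$tatt
  rot[5] = oB$tatto
  rot[6] = B$tattoo
  rot[7] = $tattooB
Sorted (with $ < everything):
  sorted[0] = $tattooB  (last char: 'B')
  sorted[1] = B$tattoo  (last char: 'o')
  sorted[2] = attooB$t  (last char: 't')
  sorted[3] = oB$tatto  (last char: 'o')
  sorted[4] = ooB$tatt  (last char: 't')
  sorted[5] = tattooB$  (last char: '$')
  sorted[6] = tooB$tat  (last char: 't')
  sorted[7] = ttooB$ta  (last char: 'a')
Last column: Botot$ta
Original string S is at sorted index 5

Answer: Botot$ta
5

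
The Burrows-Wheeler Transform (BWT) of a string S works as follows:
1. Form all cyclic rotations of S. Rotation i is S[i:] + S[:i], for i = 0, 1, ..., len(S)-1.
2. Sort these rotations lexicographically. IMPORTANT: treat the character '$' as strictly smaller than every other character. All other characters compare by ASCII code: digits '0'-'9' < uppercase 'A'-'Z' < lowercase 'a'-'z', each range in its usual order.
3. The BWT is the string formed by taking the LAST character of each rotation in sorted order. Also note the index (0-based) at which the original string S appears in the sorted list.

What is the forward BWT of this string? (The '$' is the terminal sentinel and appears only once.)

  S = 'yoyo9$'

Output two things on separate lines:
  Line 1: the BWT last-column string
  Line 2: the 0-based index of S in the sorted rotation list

Answer: 9oyyo$
5

Derivation:
All 6 rotations (rotation i = S[i:]+S[:i]):
  rot[0] = yoyo9$
  rot[1] = oyo9$y
  rot[2] = yo9$yo
  rot[3] = o9$yoy
  rot[4] = 9$yoyo
  rot[5] = $yoyo9
Sorted (with $ < everything):
  sorted[0] = $yoyo9  (last char: '9')
  sorted[1] = 9$yoyo  (last char: 'o')
  sorted[2] = o9$yoy  (last char: 'y')
  sorted[3] = oyo9$y  (last char: 'y')
  sorted[4] = yo9$yo  (last char: 'o')
  sorted[5] = yoyo9$  (last char: '$')
Last column: 9oyyo$
Original string S is at sorted index 5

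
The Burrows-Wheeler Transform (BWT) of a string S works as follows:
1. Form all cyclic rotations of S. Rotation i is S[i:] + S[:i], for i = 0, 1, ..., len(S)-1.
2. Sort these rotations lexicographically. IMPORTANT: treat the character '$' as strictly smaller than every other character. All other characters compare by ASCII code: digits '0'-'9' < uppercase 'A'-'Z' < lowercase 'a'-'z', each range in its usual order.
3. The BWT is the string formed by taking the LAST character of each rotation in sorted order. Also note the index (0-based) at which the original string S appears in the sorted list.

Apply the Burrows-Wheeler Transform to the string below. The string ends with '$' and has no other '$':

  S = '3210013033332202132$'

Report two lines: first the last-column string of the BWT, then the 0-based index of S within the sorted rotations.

All 20 rotations (rotation i = S[i:]+S[:i]):
  rot[0] = 3210013033332202132$
  rot[1] = 210013033332202132$3
  rot[2] = 10013033332202132$32
  rot[3] = 0013033332202132$321
  rot[4] = 013033332202132$3210
  rot[5] = 13033332202132$32100
  rot[6] = 3033332202132$321001
  rot[7] = 033332202132$3210013
  rot[8] = 33332202132$32100130
  rot[9] = 3332202132$321001303
  rot[10] = 332202132$3210013033
  rot[11] = 32202132$32100130333
  rot[12] = 2202132$321001303333
  rot[13] = 202132$3210013033332
  rot[14] = 02132$32100130333322
  rot[15] = 2132$321001303333220
  rot[16] = 132$3210013033332202
  rot[17] = 32$32100130333322021
  rot[18] = 2$321001303333220213
  rot[19] = $3210013033332202132
Sorted (with $ < everything):
  sorted[0] = $3210013033332202132  (last char: '2')
  sorted[1] = 0013033332202132$321  (last char: '1')
  sorted[2] = 013033332202132$3210  (last char: '0')
  sorted[3] = 02132$32100130333322  (last char: '2')
  sorted[4] = 033332202132$3210013  (last char: '3')
  sorted[5] = 10013033332202132$32  (last char: '2')
  sorted[6] = 13033332202132$32100  (last char: '0')
  sorted[7] = 132$3210013033332202  (last char: '2')
  sorted[8] = 2$321001303333220213  (last char: '3')
  sorted[9] = 202132$3210013033332  (last char: '2')
  sorted[10] = 210013033332202132$3  (last char: '3')
  sorted[11] = 2132$321001303333220  (last char: '0')
  sorted[12] = 2202132$321001303333  (last char: '3')
  sorted[13] = 3033332202132$321001  (last char: '1')
  sorted[14] = 32$32100130333322021  (last char: '1')
  sorted[15] = 3210013033332202132$  (last char: '$')
  sorted[16] = 32202132$32100130333  (last char: '3')
  sorted[17] = 332202132$3210013033  (last char: '3')
  sorted[18] = 3332202132$321001303  (last char: '3')
  sorted[19] = 33332202132$32100130  (last char: '0')
Last column: 210232023230311$3330
Original string S is at sorted index 15

Answer: 210232023230311$3330
15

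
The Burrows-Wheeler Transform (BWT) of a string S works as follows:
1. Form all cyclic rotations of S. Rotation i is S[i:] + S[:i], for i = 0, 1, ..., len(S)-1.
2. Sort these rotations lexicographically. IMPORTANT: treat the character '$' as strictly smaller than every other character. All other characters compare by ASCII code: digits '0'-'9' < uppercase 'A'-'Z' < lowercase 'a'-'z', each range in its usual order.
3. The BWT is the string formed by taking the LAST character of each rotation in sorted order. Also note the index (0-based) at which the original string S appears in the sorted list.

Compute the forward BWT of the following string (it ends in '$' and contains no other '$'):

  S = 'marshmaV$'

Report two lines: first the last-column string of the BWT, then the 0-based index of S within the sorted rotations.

Answer: Vammsh$ar
6

Derivation:
All 9 rotations (rotation i = S[i:]+S[:i]):
  rot[0] = marshmaV$
  rot[1] = arshmaV$m
  rot[2] = rshmaV$ma
  rot[3] = shmaV$mar
  rot[4] = hmaV$mars
  rot[5] = maV$marsh
  rot[6] = aV$marshm
  rot[7] = V$marshma
  rot[8] = $marshmaV
Sorted (with $ < everything):
  sorted[0] = $marshmaV  (last char: 'V')
  sorted[1] = V$marshma  (last char: 'a')
  sorted[2] = aV$marshm  (last char: 'm')
  sorted[3] = arshmaV$m  (last char: 'm')
  sorted[4] = hmaV$mars  (last char: 's')
  sorted[5] = maV$marsh  (last char: 'h')
  sorted[6] = marshmaV$  (last char: '$')
  sorted[7] = rshmaV$ma  (last char: 'a')
  sorted[8] = shmaV$mar  (last char: 'r')
Last column: Vammsh$ar
Original string S is at sorted index 6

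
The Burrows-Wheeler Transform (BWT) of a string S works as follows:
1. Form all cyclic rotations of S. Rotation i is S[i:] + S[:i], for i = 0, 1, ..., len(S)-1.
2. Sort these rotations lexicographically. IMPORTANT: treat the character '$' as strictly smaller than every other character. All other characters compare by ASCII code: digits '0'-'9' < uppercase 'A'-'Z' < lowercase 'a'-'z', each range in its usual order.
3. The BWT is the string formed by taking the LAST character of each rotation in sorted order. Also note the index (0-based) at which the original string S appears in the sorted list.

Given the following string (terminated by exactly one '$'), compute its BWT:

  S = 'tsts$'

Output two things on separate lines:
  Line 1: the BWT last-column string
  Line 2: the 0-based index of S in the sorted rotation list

All 5 rotations (rotation i = S[i:]+S[:i]):
  rot[0] = tsts$
  rot[1] = sts$t
  rot[2] = ts$ts
  rot[3] = s$tst
  rot[4] = $tsts
Sorted (with $ < everything):
  sorted[0] = $tsts  (last char: 's')
  sorted[1] = s$tst  (last char: 't')
  sorted[2] = sts$t  (last char: 't')
  sorted[3] = ts$ts  (last char: 's')
  sorted[4] = tsts$  (last char: '$')
Last column: stts$
Original string S is at sorted index 4

Answer: stts$
4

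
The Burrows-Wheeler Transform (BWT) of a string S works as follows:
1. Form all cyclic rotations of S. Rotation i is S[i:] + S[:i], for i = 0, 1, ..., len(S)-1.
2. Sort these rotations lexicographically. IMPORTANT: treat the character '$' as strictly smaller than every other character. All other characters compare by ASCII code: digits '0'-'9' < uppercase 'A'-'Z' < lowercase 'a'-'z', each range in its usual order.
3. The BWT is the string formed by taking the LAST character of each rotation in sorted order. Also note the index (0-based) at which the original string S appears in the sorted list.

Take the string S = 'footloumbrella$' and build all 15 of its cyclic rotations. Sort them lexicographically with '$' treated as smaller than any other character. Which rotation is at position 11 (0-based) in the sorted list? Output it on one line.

Answer: oumbrella$footl

Derivation:
All 15 rotations (rotation i = S[i:]+S[:i]):
  rot[0] = footloumbrella$
  rot[1] = ootloumbrella$f
  rot[2] = otloumbrella$fo
  rot[3] = tloumbrella$foo
  rot[4] = loumbrella$foot
  rot[5] = oumbrella$footl
  rot[6] = umbrella$footlo
  rot[7] = mbrella$footlou
  rot[8] = brella$footloum
  rot[9] = rella$footloumb
  rot[10] = ella$footloumbr
  rot[11] = lla$footloumbre
  rot[12] = la$footloumbrel
  rot[13] = a$footloumbrell
  rot[14] = $footloumbrella
Sorted (with $ < everything):
  sorted[0] = $footloumbrella
  sorted[1] = a$footloumbrell
  sorted[2] = brella$footloum
  sorted[3] = ella$footloumbr
  sorted[4] = footloumbrella$
  sorted[5] = la$footloumbrel
  sorted[6] = lla$footloumbre
  sorted[7] = loumbrella$foot
  sorted[8] = mbrella$footlou
  sorted[9] = ootloumbrella$f
  sorted[10] = otloumbrella$fo
  sorted[11] = oumbrella$footl
  sorted[12] = rella$footloumb
  sorted[13] = tloumbrella$foo
  sorted[14] = umbrella$footlo
sorted[11] = oumbrella$footl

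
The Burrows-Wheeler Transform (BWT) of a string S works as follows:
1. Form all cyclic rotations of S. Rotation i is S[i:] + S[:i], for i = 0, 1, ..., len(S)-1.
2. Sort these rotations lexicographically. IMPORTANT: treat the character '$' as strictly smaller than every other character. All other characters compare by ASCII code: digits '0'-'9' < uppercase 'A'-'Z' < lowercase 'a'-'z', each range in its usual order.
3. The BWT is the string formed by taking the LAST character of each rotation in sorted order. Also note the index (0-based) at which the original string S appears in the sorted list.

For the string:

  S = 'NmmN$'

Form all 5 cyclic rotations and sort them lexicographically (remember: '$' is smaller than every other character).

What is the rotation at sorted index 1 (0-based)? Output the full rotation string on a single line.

Answer: N$Nmm

Derivation:
All 5 rotations (rotation i = S[i:]+S[:i]):
  rot[0] = NmmN$
  rot[1] = mmN$N
  rot[2] = mN$Nm
  rot[3] = N$Nmm
  rot[4] = $NmmN
Sorted (with $ < everything):
  sorted[0] = $NmmN
  sorted[1] = N$Nmm
  sorted[2] = NmmN$
  sorted[3] = mN$Nm
  sorted[4] = mmN$N
sorted[1] = N$Nmm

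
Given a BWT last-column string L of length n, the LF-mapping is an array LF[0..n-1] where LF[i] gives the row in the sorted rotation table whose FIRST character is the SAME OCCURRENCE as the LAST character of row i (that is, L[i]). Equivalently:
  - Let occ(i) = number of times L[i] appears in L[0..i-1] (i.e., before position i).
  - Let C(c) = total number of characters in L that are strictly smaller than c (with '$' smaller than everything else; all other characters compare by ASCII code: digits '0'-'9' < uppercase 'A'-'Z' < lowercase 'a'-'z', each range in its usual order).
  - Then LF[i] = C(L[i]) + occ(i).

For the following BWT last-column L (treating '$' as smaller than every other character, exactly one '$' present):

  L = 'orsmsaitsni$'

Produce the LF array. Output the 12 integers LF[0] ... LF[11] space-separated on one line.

Char counts: '$':1, 'a':1, 'i':2, 'm':1, 'n':1, 'o':1, 'r':1, 's':3, 't':1
C (first-col start): C('$')=0, C('a')=1, C('i')=2, C('m')=4, C('n')=5, C('o')=6, C('r')=7, C('s')=8, C('t')=11
L[0]='o': occ=0, LF[0]=C('o')+0=6+0=6
L[1]='r': occ=0, LF[1]=C('r')+0=7+0=7
L[2]='s': occ=0, LF[2]=C('s')+0=8+0=8
L[3]='m': occ=0, LF[3]=C('m')+0=4+0=4
L[4]='s': occ=1, LF[4]=C('s')+1=8+1=9
L[5]='a': occ=0, LF[5]=C('a')+0=1+0=1
L[6]='i': occ=0, LF[6]=C('i')+0=2+0=2
L[7]='t': occ=0, LF[7]=C('t')+0=11+0=11
L[8]='s': occ=2, LF[8]=C('s')+2=8+2=10
L[9]='n': occ=0, LF[9]=C('n')+0=5+0=5
L[10]='i': occ=1, LF[10]=C('i')+1=2+1=3
L[11]='$': occ=0, LF[11]=C('$')+0=0+0=0

Answer: 6 7 8 4 9 1 2 11 10 5 3 0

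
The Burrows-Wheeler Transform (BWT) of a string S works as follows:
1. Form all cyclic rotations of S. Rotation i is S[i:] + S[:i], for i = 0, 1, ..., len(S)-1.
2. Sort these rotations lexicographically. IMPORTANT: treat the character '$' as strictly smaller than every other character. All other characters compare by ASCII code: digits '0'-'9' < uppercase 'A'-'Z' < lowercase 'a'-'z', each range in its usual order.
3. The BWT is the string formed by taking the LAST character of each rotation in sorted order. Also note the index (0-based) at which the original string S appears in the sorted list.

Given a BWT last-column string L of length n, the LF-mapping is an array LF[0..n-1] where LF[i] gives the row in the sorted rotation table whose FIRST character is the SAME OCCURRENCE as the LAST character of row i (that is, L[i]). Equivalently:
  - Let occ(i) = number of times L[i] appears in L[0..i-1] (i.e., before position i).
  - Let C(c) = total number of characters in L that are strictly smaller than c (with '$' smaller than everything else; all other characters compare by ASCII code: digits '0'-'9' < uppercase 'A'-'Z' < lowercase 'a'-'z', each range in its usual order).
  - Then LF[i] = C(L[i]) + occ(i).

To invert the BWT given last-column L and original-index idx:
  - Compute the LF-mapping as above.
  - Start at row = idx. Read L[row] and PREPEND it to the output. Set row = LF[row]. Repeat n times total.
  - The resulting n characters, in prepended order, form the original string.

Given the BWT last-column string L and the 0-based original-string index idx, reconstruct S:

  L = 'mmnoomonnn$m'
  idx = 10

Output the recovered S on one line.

LF mapping: 1 2 5 9 10 3 11 6 7 8 0 4
Walk LF starting at row 10, prepending L[row]:
  step 1: row=10, L[10]='$', prepend. Next row=LF[10]=0
  step 2: row=0, L[0]='m', prepend. Next row=LF[0]=1
  step 3: row=1, L[1]='m', prepend. Next row=LF[1]=2
  step 4: row=2, L[2]='n', prepend. Next row=LF[2]=5
  step 5: row=5, L[5]='m', prepend. Next row=LF[5]=3
  step 6: row=3, L[3]='o', prepend. Next row=LF[3]=9
  step 7: row=9, L[9]='n', prepend. Next row=LF[9]=8
  step 8: row=8, L[8]='n', prepend. Next row=LF[8]=7
  step 9: row=7, L[7]='n', prepend. Next row=LF[7]=6
  step 10: row=6, L[6]='o', prepend. Next row=LF[6]=11
  step 11: row=11, L[11]='m', prepend. Next row=LF[11]=4
  step 12: row=4, L[4]='o', prepend. Next row=LF[4]=10
Reversed output: omonnnomnmm$

Answer: omonnnomnmm$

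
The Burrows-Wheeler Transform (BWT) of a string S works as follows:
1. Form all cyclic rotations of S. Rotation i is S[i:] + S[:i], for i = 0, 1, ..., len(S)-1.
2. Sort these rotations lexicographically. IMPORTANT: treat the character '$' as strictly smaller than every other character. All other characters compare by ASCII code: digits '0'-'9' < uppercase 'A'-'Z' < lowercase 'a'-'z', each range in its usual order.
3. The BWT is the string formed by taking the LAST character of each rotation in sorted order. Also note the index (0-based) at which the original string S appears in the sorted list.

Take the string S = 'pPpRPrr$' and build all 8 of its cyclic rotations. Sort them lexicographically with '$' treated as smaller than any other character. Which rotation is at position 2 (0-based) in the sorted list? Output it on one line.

All 8 rotations (rotation i = S[i:]+S[:i]):
  rot[0] = pPpRPrr$
  rot[1] = PpRPrr$p
  rot[2] = pRPrr$pP
  rot[3] = RPrr$pPp
  rot[4] = Prr$pPpR
  rot[5] = rr$pPpRP
  rot[6] = r$pPpRPr
  rot[7] = $pPpRPrr
Sorted (with $ < everything):
  sorted[0] = $pPpRPrr
  sorted[1] = PpRPrr$p
  sorted[2] = Prr$pPpR
  sorted[3] = RPrr$pPp
  sorted[4] = pPpRPrr$
  sorted[5] = pRPrr$pP
  sorted[6] = r$pPpRPr
  sorted[7] = rr$pPpRP
sorted[2] = Prr$pPpR

Answer: Prr$pPpR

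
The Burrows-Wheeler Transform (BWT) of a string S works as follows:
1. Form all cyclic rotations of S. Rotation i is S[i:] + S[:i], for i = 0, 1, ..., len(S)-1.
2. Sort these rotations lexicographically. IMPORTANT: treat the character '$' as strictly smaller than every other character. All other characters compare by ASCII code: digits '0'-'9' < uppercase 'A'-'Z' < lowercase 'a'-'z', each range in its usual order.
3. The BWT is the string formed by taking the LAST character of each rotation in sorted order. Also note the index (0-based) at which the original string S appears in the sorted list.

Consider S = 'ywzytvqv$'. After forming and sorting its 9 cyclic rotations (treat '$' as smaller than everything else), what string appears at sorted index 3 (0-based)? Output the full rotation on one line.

All 9 rotations (rotation i = S[i:]+S[:i]):
  rot[0] = ywzytvqv$
  rot[1] = wzytvqv$y
  rot[2] = zytvqv$yw
  rot[3] = ytvqv$ywz
  rot[4] = tvqv$ywzy
  rot[5] = vqv$ywzyt
  rot[6] = qv$ywzytv
  rot[7] = v$ywzytvq
  rot[8] = $ywzytvqv
Sorted (with $ < everything):
  sorted[0] = $ywzytvqv
  sorted[1] = qv$ywzytv
  sorted[2] = tvqv$ywzy
  sorted[3] = v$ywzytvq
  sorted[4] = vqv$ywzyt
  sorted[5] = wzytvqv$y
  sorted[6] = ytvqv$ywz
  sorted[7] = ywzytvqv$
  sorted[8] = zytvqv$yw
sorted[3] = v$ywzytvq

Answer: v$ywzytvq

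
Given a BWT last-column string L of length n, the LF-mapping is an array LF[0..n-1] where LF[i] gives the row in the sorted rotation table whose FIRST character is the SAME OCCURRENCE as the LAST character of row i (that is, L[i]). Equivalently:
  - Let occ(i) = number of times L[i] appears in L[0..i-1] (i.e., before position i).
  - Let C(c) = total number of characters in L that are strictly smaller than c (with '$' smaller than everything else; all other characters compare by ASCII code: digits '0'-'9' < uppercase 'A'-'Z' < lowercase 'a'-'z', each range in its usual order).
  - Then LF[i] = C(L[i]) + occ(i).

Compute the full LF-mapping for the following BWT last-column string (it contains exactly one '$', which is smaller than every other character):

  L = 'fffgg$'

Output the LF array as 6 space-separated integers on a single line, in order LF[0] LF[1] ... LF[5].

Answer: 1 2 3 4 5 0

Derivation:
Char counts: '$':1, 'f':3, 'g':2
C (first-col start): C('$')=0, C('f')=1, C('g')=4
L[0]='f': occ=0, LF[0]=C('f')+0=1+0=1
L[1]='f': occ=1, LF[1]=C('f')+1=1+1=2
L[2]='f': occ=2, LF[2]=C('f')+2=1+2=3
L[3]='g': occ=0, LF[3]=C('g')+0=4+0=4
L[4]='g': occ=1, LF[4]=C('g')+1=4+1=5
L[5]='$': occ=0, LF[5]=C('$')+0=0+0=0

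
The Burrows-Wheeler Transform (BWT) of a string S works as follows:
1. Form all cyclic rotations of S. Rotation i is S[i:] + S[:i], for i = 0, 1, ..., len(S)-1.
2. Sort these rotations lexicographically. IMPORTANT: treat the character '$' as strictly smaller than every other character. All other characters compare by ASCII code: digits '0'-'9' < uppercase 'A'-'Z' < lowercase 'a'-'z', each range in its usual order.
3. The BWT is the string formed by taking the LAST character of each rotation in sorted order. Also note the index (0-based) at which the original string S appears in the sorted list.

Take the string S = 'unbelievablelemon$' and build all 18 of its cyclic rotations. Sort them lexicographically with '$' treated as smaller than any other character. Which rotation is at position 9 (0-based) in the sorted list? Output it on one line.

Answer: lelemon$unbelievab

Derivation:
All 18 rotations (rotation i = S[i:]+S[:i]):
  rot[0] = unbelievablelemon$
  rot[1] = nbelievablelemon$u
  rot[2] = believablelemon$un
  rot[3] = elievablelemon$unb
  rot[4] = lievablelemon$unbe
  rot[5] = ievablelemon$unbel
  rot[6] = evablelemon$unbeli
  rot[7] = vablelemon$unbelie
  rot[8] = ablelemon$unbeliev
  rot[9] = blelemon$unbelieva
  rot[10] = lelemon$unbelievab
  rot[11] = elemon$unbelievabl
  rot[12] = lemon$unbelievable
  rot[13] = emon$unbelievablel
  rot[14] = mon$unbelievablele
  rot[15] = on$unbelievablelem
  rot[16] = n$unbelievablelemo
  rot[17] = $unbelievablelemon
Sorted (with $ < everything):
  sorted[0] = $unbelievablelemon
  sorted[1] = ablelemon$unbeliev
  sorted[2] = believablelemon$un
  sorted[3] = blelemon$unbelieva
  sorted[4] = elemon$unbelievabl
  sorted[5] = elievablelemon$unb
  sorted[6] = emon$unbelievablel
  sorted[7] = evablelemon$unbeli
  sorted[8] = ievablelemon$unbel
  sorted[9] = lelemon$unbelievab
  sorted[10] = lemon$unbelievable
  sorted[11] = lievablelemon$unbe
  sorted[12] = mon$unbelievablele
  sorted[13] = n$unbelievablelemo
  sorted[14] = nbelievablelemon$u
  sorted[15] = on$unbelievablelem
  sorted[16] = unbelievablelemon$
  sorted[17] = vablelemon$unbelie
sorted[9] = lelemon$unbelievab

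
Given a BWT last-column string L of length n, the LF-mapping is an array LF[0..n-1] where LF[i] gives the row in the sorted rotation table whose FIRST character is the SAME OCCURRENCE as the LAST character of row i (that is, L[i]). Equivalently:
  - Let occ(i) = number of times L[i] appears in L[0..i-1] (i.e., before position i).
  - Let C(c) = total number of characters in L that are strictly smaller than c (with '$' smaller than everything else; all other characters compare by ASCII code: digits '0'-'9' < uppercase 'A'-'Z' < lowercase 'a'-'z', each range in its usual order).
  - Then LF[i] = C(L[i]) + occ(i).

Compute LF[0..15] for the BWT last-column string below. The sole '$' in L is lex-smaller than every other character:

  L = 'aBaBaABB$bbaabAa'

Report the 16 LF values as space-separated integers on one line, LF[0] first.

Char counts: '$':1, 'A':2, 'B':4, 'a':6, 'b':3
C (first-col start): C('$')=0, C('A')=1, C('B')=3, C('a')=7, C('b')=13
L[0]='a': occ=0, LF[0]=C('a')+0=7+0=7
L[1]='B': occ=0, LF[1]=C('B')+0=3+0=3
L[2]='a': occ=1, LF[2]=C('a')+1=7+1=8
L[3]='B': occ=1, LF[3]=C('B')+1=3+1=4
L[4]='a': occ=2, LF[4]=C('a')+2=7+2=9
L[5]='A': occ=0, LF[5]=C('A')+0=1+0=1
L[6]='B': occ=2, LF[6]=C('B')+2=3+2=5
L[7]='B': occ=3, LF[7]=C('B')+3=3+3=6
L[8]='$': occ=0, LF[8]=C('$')+0=0+0=0
L[9]='b': occ=0, LF[9]=C('b')+0=13+0=13
L[10]='b': occ=1, LF[10]=C('b')+1=13+1=14
L[11]='a': occ=3, LF[11]=C('a')+3=7+3=10
L[12]='a': occ=4, LF[12]=C('a')+4=7+4=11
L[13]='b': occ=2, LF[13]=C('b')+2=13+2=15
L[14]='A': occ=1, LF[14]=C('A')+1=1+1=2
L[15]='a': occ=5, LF[15]=C('a')+5=7+5=12

Answer: 7 3 8 4 9 1 5 6 0 13 14 10 11 15 2 12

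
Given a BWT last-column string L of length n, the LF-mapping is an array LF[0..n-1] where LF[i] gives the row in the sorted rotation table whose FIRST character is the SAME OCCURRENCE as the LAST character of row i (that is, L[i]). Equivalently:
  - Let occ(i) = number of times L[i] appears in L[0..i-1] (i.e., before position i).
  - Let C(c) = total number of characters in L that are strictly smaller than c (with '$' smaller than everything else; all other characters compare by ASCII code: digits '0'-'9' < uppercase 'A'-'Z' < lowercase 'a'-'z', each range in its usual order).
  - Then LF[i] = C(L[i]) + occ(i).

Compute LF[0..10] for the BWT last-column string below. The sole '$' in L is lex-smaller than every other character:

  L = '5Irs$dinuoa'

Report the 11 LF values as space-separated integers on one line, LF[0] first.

Answer: 1 2 8 9 0 4 5 6 10 7 3

Derivation:
Char counts: '$':1, '5':1, 'I':1, 'a':1, 'd':1, 'i':1, 'n':1, 'o':1, 'r':1, 's':1, 'u':1
C (first-col start): C('$')=0, C('5')=1, C('I')=2, C('a')=3, C('d')=4, C('i')=5, C('n')=6, C('o')=7, C('r')=8, C('s')=9, C('u')=10
L[0]='5': occ=0, LF[0]=C('5')+0=1+0=1
L[1]='I': occ=0, LF[1]=C('I')+0=2+0=2
L[2]='r': occ=0, LF[2]=C('r')+0=8+0=8
L[3]='s': occ=0, LF[3]=C('s')+0=9+0=9
L[4]='$': occ=0, LF[4]=C('$')+0=0+0=0
L[5]='d': occ=0, LF[5]=C('d')+0=4+0=4
L[6]='i': occ=0, LF[6]=C('i')+0=5+0=5
L[7]='n': occ=0, LF[7]=C('n')+0=6+0=6
L[8]='u': occ=0, LF[8]=C('u')+0=10+0=10
L[9]='o': occ=0, LF[9]=C('o')+0=7+0=7
L[10]='a': occ=0, LF[10]=C('a')+0=3+0=3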